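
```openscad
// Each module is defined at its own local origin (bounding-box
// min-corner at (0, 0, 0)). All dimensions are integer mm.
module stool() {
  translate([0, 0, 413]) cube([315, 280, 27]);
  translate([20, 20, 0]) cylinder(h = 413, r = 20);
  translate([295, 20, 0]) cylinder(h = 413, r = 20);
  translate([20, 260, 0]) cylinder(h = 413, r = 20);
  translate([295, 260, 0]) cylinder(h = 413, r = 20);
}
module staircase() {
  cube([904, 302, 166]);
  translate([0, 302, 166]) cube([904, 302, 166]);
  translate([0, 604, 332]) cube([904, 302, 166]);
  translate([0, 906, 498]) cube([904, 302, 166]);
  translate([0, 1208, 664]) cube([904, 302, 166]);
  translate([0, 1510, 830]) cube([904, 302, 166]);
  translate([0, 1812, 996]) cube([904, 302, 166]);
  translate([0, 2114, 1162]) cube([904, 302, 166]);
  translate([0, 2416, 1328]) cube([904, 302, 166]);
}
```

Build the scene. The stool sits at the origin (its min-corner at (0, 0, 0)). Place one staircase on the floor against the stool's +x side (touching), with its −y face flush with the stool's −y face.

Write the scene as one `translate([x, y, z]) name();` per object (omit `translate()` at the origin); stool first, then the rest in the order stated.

stool();
translate([315, 0, 0]) staircase();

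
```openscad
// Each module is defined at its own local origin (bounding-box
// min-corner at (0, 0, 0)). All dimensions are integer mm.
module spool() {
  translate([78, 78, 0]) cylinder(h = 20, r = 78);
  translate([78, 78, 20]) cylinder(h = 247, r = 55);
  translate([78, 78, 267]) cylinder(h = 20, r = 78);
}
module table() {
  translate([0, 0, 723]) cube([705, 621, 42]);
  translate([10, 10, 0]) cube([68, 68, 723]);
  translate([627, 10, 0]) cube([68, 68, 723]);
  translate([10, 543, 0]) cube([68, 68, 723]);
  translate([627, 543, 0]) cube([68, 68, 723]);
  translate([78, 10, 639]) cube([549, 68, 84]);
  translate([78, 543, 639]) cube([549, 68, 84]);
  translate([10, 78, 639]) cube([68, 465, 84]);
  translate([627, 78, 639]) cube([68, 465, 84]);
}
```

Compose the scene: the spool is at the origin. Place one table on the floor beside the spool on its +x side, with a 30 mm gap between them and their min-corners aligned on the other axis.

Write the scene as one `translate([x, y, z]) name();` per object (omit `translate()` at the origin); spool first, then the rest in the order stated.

spool();
translate([186, 0, 0]) table();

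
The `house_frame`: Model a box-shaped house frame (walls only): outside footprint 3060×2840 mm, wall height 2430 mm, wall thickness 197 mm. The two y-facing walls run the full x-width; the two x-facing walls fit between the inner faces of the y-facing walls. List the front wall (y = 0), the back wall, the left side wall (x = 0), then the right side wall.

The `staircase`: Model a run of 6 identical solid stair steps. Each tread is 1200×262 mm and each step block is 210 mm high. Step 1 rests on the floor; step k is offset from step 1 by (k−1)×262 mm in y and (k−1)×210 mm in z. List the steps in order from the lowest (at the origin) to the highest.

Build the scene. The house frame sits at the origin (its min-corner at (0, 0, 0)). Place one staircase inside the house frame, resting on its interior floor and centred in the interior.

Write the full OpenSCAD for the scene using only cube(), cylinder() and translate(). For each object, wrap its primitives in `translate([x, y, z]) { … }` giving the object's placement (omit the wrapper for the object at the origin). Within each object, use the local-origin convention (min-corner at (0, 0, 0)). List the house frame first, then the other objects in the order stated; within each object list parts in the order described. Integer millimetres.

cube([3060, 197, 2430]);
translate([0, 2643, 0]) cube([3060, 197, 2430]);
translate([0, 197, 0]) cube([197, 2446, 2430]);
translate([2863, 197, 0]) cube([197, 2446, 2430]);
translate([930, 634, 0]) {
  cube([1200, 262, 210]);
  translate([0, 262, 210]) cube([1200, 262, 210]);
  translate([0, 524, 420]) cube([1200, 262, 210]);
  translate([0, 786, 630]) cube([1200, 262, 210]);
  translate([0, 1048, 840]) cube([1200, 262, 210]);
  translate([0, 1310, 1050]) cube([1200, 262, 210]);
}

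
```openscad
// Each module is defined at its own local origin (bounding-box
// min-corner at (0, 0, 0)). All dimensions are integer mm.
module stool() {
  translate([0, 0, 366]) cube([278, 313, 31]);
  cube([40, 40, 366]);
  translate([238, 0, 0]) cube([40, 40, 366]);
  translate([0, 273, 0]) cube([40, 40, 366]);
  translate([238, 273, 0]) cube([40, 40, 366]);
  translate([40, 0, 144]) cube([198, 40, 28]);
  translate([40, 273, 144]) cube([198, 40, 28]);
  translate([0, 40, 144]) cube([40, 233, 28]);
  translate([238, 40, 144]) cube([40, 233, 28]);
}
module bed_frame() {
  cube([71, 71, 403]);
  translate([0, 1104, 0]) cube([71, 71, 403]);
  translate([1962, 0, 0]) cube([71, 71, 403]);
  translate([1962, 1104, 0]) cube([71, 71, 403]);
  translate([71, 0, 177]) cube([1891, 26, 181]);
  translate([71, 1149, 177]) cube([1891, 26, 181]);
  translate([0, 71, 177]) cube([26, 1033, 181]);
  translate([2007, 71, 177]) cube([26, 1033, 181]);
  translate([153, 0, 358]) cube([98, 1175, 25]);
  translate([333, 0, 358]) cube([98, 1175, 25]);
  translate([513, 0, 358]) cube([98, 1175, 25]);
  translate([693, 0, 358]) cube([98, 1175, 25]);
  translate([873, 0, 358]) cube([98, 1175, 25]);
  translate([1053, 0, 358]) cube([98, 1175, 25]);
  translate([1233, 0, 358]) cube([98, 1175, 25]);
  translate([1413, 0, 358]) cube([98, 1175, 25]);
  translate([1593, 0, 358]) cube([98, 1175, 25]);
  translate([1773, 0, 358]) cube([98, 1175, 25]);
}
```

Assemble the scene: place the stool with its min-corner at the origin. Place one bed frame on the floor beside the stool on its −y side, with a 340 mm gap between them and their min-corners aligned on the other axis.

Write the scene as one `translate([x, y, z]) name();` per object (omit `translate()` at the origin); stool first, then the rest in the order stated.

stool();
translate([0, -1515, 0]) bed_frame();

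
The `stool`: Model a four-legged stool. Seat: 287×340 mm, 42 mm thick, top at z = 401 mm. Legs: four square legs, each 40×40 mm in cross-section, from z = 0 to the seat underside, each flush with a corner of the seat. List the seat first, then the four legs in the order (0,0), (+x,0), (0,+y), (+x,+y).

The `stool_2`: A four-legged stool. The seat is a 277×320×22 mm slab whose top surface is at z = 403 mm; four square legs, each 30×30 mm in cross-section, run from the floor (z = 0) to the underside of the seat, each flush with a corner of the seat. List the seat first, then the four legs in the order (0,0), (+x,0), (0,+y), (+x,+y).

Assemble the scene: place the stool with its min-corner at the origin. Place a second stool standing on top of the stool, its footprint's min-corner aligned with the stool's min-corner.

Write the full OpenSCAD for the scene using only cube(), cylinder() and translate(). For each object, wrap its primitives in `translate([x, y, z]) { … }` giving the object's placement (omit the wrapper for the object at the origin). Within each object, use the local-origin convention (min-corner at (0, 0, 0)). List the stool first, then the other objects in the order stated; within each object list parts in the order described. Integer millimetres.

translate([0, 0, 359]) cube([287, 340, 42]);
cube([40, 40, 359]);
translate([247, 0, 0]) cube([40, 40, 359]);
translate([0, 300, 0]) cube([40, 40, 359]);
translate([247, 300, 0]) cube([40, 40, 359]);
translate([0, 0, 401]) {
  translate([0, 0, 381]) cube([277, 320, 22]);
  cube([30, 30, 381]);
  translate([247, 0, 0]) cube([30, 30, 381]);
  translate([0, 290, 0]) cube([30, 30, 381]);
  translate([247, 290, 0]) cube([30, 30, 381]);
}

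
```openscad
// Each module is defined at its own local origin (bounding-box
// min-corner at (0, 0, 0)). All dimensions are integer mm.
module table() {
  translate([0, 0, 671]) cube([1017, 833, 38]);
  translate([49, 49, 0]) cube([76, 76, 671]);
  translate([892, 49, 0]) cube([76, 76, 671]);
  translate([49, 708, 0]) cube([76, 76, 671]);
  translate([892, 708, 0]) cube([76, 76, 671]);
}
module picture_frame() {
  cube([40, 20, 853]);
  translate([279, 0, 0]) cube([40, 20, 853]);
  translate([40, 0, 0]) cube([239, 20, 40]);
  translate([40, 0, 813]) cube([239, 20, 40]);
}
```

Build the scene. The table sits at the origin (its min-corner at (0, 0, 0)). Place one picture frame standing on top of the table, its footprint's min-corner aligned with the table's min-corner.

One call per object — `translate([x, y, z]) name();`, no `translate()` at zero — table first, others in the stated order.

table();
translate([0, 0, 709]) picture_frame();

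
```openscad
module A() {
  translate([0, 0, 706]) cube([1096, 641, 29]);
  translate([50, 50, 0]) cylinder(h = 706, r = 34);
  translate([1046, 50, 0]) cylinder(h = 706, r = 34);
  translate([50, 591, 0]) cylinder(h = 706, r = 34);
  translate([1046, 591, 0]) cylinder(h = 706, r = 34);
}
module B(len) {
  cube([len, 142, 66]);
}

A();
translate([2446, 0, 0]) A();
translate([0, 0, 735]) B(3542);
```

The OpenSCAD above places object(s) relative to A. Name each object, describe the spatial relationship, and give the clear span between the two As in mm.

A is a table. B is a beam. A beam spans the tops of two tables. The clear span between the two tables is 1350 mm.

Second table starts at x = 2446; first ends at x = 1096; clear span = 2446 − 1096 = 1350 mm.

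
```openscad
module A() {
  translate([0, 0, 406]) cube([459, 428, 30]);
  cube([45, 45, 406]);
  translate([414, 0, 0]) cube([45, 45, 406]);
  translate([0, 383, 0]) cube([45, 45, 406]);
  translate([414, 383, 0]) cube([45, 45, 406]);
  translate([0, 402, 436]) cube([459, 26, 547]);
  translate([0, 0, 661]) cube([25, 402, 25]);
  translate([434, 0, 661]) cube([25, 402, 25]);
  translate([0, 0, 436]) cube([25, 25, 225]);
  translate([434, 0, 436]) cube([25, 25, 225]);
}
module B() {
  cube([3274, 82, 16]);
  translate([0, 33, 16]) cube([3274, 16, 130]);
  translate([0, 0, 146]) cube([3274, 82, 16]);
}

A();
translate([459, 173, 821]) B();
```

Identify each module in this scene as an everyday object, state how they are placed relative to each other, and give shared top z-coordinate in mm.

A is a chair. B is an I-beam. The I-beam is beside the chair with their tops flush at z = 983. The shared top z-coordinate is 983 mm.

Both tops at z = 983 mm.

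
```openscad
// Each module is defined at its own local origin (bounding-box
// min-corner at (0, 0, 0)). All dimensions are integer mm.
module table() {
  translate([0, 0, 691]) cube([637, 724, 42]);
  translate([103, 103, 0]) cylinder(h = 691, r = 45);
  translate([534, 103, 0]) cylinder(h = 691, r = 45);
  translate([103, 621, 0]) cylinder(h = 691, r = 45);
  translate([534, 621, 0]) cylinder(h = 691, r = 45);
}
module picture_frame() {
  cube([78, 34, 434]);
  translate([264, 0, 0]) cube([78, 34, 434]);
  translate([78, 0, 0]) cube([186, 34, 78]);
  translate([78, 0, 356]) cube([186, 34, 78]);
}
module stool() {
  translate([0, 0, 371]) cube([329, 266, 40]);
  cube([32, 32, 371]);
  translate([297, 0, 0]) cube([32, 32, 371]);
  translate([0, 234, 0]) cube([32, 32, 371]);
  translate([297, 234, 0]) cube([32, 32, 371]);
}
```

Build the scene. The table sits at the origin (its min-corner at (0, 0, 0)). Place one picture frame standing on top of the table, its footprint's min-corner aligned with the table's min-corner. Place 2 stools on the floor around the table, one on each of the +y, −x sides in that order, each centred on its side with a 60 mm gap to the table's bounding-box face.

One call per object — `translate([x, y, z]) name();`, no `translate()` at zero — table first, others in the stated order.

table();
translate([0, 0, 733]) picture_frame();
translate([154, 784, 0]) stool();
translate([-389, 229, 0]) stool();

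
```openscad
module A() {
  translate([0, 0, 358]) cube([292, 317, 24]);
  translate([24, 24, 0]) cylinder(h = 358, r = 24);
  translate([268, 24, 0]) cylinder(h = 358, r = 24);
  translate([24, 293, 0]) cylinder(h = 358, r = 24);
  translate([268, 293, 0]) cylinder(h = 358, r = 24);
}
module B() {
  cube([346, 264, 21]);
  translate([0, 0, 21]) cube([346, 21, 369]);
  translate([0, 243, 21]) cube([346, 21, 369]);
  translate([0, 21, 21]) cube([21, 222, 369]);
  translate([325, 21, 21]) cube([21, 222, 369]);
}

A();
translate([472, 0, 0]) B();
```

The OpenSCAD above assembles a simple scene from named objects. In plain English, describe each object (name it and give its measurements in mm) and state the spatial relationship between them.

A is a four-legged stool. The seat is a 292×317×24 mm slab whose top surface is at z = 382 mm; four round legs, each 48 mm in diameter, run from the floor (z = 0) to the underside of the seat, each leg's axis is inset half a diameter from the nearest pair of seat edges (so the leg's bounding box is flush with the corner).

B is an open storage box with external size 346×264×390 mm and wall thickness 21 mm (the base is also 21 mm thick). The base covers the whole footprint; the four walls stand on the base, with the y-facing walls full-width and the x-facing walls fitting between their inner faces.

The open box is on the floor beside the stool on its +x side.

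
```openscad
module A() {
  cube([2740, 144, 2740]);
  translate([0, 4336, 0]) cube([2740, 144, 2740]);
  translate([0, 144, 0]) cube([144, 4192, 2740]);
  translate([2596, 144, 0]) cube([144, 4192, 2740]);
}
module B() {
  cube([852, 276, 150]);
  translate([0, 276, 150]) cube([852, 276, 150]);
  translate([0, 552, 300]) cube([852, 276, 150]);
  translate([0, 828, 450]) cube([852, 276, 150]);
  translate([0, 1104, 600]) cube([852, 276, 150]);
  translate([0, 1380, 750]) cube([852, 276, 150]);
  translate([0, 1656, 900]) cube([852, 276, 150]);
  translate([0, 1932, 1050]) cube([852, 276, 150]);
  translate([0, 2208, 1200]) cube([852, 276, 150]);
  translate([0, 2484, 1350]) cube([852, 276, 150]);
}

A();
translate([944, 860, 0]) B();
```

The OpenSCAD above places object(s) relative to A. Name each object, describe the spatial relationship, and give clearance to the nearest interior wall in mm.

A is a house frame. B is a staircase. The staircase sits inside the house frame, centred. The clearance to the nearest interior wall is 716 mm.

Clearances: x = 800, y = 716; minimum 716 mm.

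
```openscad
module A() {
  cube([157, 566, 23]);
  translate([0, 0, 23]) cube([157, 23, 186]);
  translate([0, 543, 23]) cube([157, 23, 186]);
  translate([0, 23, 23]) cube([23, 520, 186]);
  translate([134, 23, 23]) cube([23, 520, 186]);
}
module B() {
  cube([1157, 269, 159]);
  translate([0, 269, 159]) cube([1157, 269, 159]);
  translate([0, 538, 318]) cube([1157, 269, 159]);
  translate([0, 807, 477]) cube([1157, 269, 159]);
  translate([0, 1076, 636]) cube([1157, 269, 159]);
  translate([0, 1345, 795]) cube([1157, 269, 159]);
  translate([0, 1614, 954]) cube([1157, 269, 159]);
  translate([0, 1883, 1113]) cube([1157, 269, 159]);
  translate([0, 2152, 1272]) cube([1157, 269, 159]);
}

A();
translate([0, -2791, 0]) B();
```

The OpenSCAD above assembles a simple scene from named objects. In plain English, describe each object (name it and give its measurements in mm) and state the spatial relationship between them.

A is an open-topped rectangular box: outside dimensions 157×566×209 mm, with a uniform wall and base thickness of 23 mm. The base is a full 157×566 slab on the floor; four walls sit on top of the base. The front and back walls (the −y and +y sides) span the full width; the two side walls fit between them.

B is a straight staircase of 9 solid steps. Each step is 1157 mm wide (x), 269 mm deep (y, the going) and 159 mm tall (the rise). The first step rests on the floor; each subsequent step sits one going further in +y and one rise higher in +z, directly behind and above the previous step with no overlap.

The staircase is on the floor beside the open box on its −y side.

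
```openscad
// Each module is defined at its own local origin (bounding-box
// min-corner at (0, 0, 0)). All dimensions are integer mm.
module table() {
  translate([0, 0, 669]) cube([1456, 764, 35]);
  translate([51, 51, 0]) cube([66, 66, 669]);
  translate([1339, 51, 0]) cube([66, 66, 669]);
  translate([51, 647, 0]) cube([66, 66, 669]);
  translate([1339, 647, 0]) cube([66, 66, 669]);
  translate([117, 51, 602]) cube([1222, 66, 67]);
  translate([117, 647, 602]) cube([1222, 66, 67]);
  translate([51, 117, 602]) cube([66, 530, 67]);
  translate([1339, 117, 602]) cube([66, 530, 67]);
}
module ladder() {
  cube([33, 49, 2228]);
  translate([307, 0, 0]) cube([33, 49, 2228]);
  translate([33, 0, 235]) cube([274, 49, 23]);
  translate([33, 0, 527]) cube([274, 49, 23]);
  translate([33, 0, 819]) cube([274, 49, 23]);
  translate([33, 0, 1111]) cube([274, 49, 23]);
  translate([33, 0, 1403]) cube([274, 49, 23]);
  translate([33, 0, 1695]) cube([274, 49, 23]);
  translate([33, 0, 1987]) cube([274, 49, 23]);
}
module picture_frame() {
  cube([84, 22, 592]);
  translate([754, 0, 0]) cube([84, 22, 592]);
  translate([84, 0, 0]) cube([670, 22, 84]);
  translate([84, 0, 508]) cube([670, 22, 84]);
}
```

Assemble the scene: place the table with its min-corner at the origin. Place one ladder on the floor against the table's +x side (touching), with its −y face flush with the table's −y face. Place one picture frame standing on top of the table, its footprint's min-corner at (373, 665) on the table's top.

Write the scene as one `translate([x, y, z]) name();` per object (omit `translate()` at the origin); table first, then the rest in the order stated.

table();
translate([1456, 0, 0]) ladder();
translate([373, 665, 704]) picture_frame();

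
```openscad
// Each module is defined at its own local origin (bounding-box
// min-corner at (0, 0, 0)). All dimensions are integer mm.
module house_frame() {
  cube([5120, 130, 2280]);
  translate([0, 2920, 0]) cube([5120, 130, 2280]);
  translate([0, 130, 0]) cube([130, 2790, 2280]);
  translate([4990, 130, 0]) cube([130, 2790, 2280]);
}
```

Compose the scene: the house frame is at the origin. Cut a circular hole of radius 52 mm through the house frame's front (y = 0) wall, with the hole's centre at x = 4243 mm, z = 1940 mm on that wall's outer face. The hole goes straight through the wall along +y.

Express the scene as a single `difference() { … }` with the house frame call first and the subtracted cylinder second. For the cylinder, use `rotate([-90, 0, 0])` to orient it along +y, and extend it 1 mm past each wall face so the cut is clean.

difference() {
  house_frame();
  translate([4243, -1, 1940]) rotate([-90, 0, 0]) cylinder(h = 132, r = 52);
}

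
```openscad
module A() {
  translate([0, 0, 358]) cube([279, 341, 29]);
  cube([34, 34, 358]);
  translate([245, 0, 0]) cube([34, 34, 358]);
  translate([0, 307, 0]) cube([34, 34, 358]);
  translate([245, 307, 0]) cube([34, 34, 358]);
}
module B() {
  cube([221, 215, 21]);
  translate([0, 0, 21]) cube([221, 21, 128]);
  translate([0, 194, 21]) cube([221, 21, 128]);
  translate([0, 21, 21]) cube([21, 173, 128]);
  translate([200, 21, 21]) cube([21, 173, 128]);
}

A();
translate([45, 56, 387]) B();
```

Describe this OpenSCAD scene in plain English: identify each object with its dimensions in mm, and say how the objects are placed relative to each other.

A is a simple wooden stool: a rectangular seat 279 mm (x) by 341 mm (y), 29 mm thick, top face at z = 387 mm, on four square legs, each 34×34 mm in cross-section. The legs rest on z = 0, each flush with a corner of the seat.

B is an open-topped rectangular box: outside dimensions 221×215×149 mm, with a uniform wall and base thickness of 21 mm. The base is a full 221×215 slab on the floor; four walls sit on top of the base. The front and back walls (the −y and +y sides) span the full width; the two side walls fit between them.

The open box is on top of the stool.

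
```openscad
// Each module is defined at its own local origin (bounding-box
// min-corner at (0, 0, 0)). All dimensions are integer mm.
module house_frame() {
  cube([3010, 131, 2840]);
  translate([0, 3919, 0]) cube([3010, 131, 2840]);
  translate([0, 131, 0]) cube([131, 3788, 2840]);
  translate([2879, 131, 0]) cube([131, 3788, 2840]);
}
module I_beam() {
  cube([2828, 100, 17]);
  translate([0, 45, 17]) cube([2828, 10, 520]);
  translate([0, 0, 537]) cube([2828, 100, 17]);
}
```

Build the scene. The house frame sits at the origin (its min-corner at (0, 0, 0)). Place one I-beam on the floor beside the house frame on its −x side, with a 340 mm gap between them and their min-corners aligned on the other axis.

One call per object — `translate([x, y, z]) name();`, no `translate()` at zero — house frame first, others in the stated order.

house_frame();
translate([-3168, 0, 0]) I_beam();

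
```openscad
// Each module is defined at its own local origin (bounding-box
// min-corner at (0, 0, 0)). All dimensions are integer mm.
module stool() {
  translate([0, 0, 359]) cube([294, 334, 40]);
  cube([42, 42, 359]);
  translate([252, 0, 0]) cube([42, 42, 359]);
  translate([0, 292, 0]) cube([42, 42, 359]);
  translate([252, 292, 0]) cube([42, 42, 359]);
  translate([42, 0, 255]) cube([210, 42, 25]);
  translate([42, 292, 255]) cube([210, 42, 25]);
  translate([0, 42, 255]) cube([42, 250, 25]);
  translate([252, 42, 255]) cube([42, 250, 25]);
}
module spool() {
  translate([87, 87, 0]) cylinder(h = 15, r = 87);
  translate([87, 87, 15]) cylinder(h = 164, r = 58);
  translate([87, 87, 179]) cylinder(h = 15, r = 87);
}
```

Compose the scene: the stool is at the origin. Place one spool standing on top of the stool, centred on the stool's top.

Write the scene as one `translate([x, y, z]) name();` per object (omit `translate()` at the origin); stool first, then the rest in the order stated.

stool();
translate([60, 80, 399]) spool();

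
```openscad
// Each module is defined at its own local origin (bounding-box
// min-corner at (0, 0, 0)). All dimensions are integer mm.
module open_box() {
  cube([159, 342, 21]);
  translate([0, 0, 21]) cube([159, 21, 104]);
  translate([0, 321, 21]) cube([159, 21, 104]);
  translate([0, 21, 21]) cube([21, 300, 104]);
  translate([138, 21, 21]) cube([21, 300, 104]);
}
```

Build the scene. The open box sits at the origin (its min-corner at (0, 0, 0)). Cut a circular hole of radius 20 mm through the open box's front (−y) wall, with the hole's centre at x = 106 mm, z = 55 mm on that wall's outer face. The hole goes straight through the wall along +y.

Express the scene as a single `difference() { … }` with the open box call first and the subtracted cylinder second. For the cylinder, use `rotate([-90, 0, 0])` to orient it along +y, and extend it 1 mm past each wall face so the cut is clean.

difference() {
  open_box();
  translate([106, -1, 55]) rotate([-90, 0, 0]) cylinder(h = 23, r = 20);
}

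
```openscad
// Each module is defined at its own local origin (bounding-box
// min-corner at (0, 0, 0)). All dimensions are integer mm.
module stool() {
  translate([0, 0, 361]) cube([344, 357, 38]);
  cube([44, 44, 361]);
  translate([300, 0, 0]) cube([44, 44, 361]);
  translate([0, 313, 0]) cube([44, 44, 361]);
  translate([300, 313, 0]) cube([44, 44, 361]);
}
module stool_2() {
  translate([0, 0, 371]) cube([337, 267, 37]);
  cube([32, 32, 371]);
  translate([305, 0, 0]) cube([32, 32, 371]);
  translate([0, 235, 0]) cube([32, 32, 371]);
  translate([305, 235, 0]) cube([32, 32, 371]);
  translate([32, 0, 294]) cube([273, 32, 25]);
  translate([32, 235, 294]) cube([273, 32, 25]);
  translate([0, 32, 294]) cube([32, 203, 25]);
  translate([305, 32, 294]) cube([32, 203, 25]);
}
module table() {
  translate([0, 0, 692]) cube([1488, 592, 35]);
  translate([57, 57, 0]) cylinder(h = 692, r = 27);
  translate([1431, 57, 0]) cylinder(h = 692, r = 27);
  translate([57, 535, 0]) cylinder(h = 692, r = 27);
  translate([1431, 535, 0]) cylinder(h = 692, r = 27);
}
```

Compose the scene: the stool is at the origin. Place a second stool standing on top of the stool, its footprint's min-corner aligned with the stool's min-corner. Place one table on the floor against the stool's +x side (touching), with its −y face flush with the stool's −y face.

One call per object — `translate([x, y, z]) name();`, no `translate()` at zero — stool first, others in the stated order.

stool();
translate([0, 0, 399]) stool_2();
translate([344, 0, 0]) table();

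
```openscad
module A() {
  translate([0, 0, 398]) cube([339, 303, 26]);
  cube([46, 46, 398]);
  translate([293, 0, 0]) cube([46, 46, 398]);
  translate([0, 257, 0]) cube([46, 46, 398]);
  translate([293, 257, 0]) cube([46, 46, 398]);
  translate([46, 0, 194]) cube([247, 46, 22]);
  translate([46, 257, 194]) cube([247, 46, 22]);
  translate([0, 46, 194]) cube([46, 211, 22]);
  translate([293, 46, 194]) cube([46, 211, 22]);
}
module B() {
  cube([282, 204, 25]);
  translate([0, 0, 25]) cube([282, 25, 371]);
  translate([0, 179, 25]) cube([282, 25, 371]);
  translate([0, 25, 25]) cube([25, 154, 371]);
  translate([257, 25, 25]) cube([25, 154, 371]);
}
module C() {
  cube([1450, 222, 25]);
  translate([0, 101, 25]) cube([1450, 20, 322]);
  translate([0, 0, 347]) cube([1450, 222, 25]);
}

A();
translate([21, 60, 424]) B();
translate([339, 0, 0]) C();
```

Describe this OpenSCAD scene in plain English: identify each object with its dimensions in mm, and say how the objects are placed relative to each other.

A is a four-legged stool. The seat is a 339×303×26 mm slab whose top surface is at z = 424 mm; four square legs, each 46×46 mm in cross-section, run from the floor (z = 0) to the underside of the seat, each flush with a corner of the seat. Four stretchers, 46 mm wide and 22 mm tall, connect adjacent legs with their undersides at z = 194 mm, each running between the inner faces of the legs it joins and aligned with the legs' outer faces on the other axis.

B is an open storage box with external size 282×204×396 mm and wall thickness 25 mm (the base is also 25 mm thick). The base covers the whole footprint; the four walls stand on the base, with the y-facing walls full-width and the x-facing walls fitting between their inner faces.

C is an I-beam lying along x, 1450 mm long. Overall section height 372 mm. Two flanges 222 mm wide (y) and 25 mm thick, one on the floor and one at the top; a web 20 mm thick runs between them, centred on the flange width.

The open box is on top of the stool. The I-beam is against the stool's +x side, with their −y faces flush.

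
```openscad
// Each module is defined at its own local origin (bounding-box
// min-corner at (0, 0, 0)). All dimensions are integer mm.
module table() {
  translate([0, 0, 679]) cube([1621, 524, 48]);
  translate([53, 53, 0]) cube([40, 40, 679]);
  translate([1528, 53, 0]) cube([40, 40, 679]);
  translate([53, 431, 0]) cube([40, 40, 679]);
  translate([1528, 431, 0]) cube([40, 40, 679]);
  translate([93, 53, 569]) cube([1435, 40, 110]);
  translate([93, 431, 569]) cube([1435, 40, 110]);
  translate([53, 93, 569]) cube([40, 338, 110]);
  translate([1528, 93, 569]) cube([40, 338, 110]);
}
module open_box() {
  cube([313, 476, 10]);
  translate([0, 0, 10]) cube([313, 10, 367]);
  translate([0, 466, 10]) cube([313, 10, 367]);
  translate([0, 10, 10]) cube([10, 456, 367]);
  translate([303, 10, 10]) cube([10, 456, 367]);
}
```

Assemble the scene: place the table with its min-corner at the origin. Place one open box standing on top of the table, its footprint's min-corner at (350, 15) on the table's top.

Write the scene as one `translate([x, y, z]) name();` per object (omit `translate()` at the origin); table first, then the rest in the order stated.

table();
translate([350, 15, 727]) open_box();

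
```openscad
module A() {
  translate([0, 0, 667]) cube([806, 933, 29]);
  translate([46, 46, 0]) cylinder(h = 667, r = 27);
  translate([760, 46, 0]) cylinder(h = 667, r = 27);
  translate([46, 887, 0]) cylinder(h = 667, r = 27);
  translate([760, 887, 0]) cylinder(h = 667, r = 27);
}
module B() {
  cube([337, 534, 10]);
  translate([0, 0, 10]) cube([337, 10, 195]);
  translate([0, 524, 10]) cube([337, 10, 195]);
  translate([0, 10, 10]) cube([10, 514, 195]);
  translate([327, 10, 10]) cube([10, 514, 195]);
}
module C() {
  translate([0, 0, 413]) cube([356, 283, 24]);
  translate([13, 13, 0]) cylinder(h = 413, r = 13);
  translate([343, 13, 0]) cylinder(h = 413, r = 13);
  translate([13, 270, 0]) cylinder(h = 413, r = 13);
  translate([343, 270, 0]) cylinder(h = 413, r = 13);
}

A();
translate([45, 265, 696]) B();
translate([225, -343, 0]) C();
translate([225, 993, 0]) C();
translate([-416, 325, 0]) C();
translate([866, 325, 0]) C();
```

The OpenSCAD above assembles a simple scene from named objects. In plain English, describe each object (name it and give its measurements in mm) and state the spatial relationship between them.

A is a table: top 806 mm (x) × 933 mm (y), 29 mm thick, upper face at z = 696 mm, on four round legs of 54 mm diameter, each leg's bounding box inset 19 mm from the nearest pair of top edges, running from z = 0 to the bottom of the top.

B is an open storage box with external size 337×534×205 mm and wall thickness 10 mm (the base is also 10 mm thick). The base covers the whole footprint; the four walls stand on the base, with the y-facing walls full-width and the x-facing walls fitting between their inner faces.

C is a four-legged stool. The seat is 356×283 mm, 24 mm thick, top at z = 437 mm. It stands on four round legs, each 26 mm in diameter, from z = 0 to the seat underside, each leg's axis is inset half a diameter from the nearest pair of seat edges (so the leg's bounding box is flush with the corner).

The open box is on top of the table. Four stools sit around the table at the −y, +y, −x, +x sides.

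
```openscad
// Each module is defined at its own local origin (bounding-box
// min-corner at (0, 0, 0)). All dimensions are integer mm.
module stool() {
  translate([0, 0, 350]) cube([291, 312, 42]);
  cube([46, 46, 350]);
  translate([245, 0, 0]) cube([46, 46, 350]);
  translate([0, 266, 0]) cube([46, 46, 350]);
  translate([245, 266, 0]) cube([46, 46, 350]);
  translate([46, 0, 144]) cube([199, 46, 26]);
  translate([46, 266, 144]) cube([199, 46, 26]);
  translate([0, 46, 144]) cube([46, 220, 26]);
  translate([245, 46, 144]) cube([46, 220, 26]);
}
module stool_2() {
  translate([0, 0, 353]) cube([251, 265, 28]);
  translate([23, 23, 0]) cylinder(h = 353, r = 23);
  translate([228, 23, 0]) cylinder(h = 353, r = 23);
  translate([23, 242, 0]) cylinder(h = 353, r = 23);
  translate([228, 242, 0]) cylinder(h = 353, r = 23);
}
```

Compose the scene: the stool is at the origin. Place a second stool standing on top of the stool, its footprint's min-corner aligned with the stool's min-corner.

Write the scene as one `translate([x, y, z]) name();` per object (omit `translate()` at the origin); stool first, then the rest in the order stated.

stool();
translate([0, 0, 392]) stool_2();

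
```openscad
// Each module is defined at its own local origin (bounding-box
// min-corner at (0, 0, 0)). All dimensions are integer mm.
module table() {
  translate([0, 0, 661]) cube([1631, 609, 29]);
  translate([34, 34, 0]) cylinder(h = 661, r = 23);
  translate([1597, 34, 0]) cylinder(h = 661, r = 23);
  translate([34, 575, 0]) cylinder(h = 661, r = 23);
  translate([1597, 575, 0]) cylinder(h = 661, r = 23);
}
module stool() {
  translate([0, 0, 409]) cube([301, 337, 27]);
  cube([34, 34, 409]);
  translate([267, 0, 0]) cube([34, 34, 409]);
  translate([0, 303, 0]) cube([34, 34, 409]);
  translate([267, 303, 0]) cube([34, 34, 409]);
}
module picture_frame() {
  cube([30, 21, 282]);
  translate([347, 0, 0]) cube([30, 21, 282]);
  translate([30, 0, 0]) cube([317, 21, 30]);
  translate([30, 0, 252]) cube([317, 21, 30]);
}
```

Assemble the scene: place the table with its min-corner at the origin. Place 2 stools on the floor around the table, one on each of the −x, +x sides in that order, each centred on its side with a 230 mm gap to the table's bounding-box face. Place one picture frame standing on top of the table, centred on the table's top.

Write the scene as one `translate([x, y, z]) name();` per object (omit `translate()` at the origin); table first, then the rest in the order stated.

table();
translate([-531, 136, 0]) stool();
translate([1861, 136, 0]) stool();
translate([627, 294, 690]) picture_frame();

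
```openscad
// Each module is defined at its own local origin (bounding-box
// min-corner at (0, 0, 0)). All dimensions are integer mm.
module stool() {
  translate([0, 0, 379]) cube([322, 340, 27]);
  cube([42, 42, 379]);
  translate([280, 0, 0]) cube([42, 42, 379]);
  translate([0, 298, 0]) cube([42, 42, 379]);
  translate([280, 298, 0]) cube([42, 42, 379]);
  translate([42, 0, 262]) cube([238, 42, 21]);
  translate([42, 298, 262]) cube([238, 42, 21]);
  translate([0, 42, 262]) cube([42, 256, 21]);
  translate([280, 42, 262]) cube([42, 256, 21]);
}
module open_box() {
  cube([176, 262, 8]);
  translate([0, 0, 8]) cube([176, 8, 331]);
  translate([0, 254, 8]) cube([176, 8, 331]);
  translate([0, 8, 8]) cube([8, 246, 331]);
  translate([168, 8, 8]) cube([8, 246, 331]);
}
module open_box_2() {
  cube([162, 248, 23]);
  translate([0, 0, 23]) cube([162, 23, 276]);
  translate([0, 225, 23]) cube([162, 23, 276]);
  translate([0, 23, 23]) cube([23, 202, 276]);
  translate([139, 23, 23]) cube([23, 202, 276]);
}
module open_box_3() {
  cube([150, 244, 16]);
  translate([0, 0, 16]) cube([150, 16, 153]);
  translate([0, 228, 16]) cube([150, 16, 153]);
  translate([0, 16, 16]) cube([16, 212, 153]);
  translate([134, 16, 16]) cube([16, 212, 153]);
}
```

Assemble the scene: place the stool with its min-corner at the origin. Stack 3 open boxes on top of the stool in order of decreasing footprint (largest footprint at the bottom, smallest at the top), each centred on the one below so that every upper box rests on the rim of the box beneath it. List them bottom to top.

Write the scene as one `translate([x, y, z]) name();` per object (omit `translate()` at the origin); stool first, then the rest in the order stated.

stool();
translate([73, 39, 406]) open_box();
translate([80, 46, 745]) open_box_2();
translate([86, 48, 1044]) open_box_3();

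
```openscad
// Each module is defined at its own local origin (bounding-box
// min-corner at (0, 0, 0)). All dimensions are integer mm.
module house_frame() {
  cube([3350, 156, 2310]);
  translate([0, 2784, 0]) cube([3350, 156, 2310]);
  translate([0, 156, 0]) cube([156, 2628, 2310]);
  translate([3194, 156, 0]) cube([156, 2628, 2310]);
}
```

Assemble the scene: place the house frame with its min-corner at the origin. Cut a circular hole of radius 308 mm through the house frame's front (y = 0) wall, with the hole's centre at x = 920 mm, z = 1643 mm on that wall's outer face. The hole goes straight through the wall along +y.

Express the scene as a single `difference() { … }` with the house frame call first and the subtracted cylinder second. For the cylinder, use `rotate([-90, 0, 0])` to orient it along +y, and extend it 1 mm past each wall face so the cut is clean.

difference() {
  house_frame();
  translate([920, -1, 1643]) rotate([-90, 0, 0]) cylinder(h = 158, r = 308);
}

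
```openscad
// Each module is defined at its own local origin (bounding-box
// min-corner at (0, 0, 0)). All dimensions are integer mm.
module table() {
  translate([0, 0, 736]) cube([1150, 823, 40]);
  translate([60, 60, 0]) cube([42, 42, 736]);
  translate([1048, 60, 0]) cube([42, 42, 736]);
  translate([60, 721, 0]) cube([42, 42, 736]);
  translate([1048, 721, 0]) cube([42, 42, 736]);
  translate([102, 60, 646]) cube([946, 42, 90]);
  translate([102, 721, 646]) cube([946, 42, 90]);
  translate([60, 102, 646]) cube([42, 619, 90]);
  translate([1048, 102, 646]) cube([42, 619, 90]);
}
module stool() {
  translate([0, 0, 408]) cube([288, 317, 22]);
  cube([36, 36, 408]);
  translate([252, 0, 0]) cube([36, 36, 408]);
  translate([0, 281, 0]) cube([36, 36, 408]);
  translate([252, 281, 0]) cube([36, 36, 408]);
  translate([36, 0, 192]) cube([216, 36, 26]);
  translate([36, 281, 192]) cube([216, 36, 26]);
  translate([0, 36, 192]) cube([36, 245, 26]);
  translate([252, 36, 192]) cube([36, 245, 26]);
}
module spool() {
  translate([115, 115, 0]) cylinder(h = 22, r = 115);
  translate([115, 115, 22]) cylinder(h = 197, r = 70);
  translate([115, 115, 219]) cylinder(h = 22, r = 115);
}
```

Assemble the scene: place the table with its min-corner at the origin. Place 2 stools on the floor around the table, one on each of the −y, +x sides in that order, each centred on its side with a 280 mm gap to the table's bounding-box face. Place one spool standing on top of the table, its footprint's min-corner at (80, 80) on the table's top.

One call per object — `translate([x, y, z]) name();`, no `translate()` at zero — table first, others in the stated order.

table();
translate([431, -597, 0]) stool();
translate([1430, 253, 0]) stool();
translate([80, 80, 776]) spool();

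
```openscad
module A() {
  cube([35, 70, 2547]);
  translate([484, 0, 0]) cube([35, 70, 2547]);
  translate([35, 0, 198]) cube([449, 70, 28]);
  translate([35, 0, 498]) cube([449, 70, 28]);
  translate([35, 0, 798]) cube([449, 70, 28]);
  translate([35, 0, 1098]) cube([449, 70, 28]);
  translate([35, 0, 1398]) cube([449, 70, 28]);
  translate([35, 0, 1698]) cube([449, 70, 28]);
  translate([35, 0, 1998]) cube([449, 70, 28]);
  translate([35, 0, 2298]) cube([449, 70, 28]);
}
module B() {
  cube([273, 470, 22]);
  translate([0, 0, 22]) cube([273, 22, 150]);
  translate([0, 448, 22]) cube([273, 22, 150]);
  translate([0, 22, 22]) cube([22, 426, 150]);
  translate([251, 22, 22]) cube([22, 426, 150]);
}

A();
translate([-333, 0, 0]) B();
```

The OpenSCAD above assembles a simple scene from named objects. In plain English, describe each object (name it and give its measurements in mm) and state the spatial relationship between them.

A is a wooden ladder with two side rails of 35×70 mm section and 2547 mm height, set 519 mm apart overall. Between them run 8 rectangular rungs (70 mm deep, 28 mm thick), front faces flush with the rails' −y face. The bottom of the first rung is 198 mm above the floor and each subsequent rung is 300 mm higher than the one below.

B is an open-topped rectangular box: outside dimensions 273×470×172 mm, with a uniform wall and base thickness of 22 mm. The base is a full 273×470 slab on the floor; four walls sit on top of the base. The front and back walls (the −y and +y sides) span the full width; the two side walls fit between them.

The open box is on the floor beside the ladder on its −x side.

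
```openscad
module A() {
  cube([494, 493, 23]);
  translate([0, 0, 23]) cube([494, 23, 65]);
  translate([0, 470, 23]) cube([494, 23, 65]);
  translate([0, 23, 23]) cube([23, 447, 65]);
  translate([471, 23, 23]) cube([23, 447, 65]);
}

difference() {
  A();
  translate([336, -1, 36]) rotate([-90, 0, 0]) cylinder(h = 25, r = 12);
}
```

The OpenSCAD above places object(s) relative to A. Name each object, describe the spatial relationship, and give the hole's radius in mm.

A is an open box. The open box has a circular hole through its front wall. The hole's radius is 12 mm.

The subtracted cylinder has r = 12 mm.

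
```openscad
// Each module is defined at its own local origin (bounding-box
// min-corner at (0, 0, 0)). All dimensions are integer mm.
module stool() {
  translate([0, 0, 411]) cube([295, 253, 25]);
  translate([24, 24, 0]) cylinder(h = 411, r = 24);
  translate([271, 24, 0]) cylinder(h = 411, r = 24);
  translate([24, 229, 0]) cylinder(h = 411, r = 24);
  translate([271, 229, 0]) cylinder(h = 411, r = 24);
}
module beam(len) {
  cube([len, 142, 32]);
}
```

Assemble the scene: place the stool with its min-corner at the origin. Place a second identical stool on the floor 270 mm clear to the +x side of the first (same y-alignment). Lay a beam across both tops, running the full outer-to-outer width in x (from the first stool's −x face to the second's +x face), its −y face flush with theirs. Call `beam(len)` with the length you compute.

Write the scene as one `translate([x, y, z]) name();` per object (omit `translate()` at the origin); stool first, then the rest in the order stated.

stool();
translate([565, 0, 0]) stool();
translate([0, 0, 436]) beam(860);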